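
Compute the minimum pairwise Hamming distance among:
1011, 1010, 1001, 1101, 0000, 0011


Comparing all pairs, minimum distance: 1
Can detect 0 errors, correct 0 errors

1


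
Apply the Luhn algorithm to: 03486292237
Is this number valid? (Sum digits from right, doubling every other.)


Luhn sum = 55
55 mod 10 = 5

Invalid (Luhn sum mod 10 = 5)


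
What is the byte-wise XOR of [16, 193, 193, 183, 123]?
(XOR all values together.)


XOR chain: 16 ^ 193 ^ 193 ^ 183 ^ 123 = 220

220


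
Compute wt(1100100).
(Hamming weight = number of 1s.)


Counting 1s in 1100100

3


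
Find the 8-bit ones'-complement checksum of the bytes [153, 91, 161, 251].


Sum = 656 mod 256 = 144
Complement = 111

111


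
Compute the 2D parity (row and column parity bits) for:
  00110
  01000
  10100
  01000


Row parities: 0101
Column parities: 10010

Row P: 0101, Col P: 10010, Corner: 0


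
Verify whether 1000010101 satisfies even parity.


Number of 1s: 4

Yes, parity is correct (4 ones)


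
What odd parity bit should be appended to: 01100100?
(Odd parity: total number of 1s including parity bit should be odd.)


Number of 1s in data: 3
Parity bit: 0

0


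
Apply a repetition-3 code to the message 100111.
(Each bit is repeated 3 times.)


Each bit -> 3 copies

111000000111111111


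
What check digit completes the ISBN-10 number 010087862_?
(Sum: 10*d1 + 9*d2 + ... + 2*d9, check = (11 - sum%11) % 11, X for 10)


Weighted sum: 146
146 mod 11 = 3

Check digit: 8


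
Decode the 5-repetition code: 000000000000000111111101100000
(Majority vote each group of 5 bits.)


Groups: 00000, 00000, 00000, 11111, 11011, 00000
Majority votes: 000110

000110


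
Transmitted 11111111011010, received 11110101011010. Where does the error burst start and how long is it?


XOR: 00001010000000

Burst at position 4, length 3


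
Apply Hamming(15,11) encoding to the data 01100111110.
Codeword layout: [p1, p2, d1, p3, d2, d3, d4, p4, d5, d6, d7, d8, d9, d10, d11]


Parity bits: p1=1, p2=0, p3=1, p4=1

100111010111110


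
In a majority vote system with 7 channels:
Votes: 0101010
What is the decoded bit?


Ones: 3 out of 7
Threshold: 4

0 (3/7 voted 1)


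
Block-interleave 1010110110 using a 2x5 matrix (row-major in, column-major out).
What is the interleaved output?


Matrix:
  10101
  10110
Read columns: 1100110110

1100110110


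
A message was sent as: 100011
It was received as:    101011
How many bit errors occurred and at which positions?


XOR: 001000

1 error(s) at position(s): 2


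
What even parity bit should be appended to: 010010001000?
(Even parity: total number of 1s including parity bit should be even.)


Number of 1s in data: 3
Parity bit: 1

1


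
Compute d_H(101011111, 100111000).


XOR: 001100111
Count of 1s: 5

5


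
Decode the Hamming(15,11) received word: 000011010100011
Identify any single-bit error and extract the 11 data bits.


Syndrome = 0: no error detected

Data: 01100100011 (no errors)


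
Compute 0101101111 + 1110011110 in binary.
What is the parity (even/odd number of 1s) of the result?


0101101111 = 367
1110011110 = 926
Sum = 1293 = 10100001101
1s count = 5

odd parity (5 ones in 10100001101)


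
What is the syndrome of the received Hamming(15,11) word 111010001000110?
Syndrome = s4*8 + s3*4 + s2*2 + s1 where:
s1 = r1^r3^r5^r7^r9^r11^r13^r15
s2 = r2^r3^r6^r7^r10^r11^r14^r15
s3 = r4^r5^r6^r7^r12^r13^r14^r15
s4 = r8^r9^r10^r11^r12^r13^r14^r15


s1=1, s2=1, s3=1, s4=1

Syndrome = 15 (error at position 15)


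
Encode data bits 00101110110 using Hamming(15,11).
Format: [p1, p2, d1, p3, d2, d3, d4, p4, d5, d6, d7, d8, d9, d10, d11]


Parity bits: p1=1, p2=0, p3=1, p4=1

100101011110110


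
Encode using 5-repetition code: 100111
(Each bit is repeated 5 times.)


Each bit -> 5 copies

111110000000000111111111111111


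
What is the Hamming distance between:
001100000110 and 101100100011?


XOR: 100000100101
Count of 1s: 4

4


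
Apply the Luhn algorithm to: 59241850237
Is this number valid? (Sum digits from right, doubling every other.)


Luhn sum = 52
52 mod 10 = 2

Invalid (Luhn sum mod 10 = 2)


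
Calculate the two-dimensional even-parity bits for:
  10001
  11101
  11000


Row parities: 000
Column parities: 10100

Row P: 000, Col P: 10100, Corner: 0


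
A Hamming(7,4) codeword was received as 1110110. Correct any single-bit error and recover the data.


Syndrome = 3: error at position 3

Data: 0110 (corrected bit 3)


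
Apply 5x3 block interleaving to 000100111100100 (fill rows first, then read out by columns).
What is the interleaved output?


Matrix:
  000
  100
  111
  100
  100
Read columns: 011110010000100

011110010000100


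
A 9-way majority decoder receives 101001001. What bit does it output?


Ones: 4 out of 9
Threshold: 5

0 (4/9 voted 1)


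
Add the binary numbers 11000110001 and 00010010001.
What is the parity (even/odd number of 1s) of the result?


11000110001 = 1585
00010010001 = 145
Sum = 1730 = 11011000010
1s count = 5

odd parity (5 ones in 11011000010)


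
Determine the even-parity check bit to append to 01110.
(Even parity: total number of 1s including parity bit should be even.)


Number of 1s in data: 3
Parity bit: 1

1


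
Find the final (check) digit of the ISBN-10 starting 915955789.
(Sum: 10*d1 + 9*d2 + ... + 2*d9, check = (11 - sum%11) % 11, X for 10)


Weighted sum: 327
327 mod 11 = 8

Check digit: 3


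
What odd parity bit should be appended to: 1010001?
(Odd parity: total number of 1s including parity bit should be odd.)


Number of 1s in data: 3
Parity bit: 0

0


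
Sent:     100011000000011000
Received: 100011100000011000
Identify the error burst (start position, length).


XOR: 000000100000000000

Burst at position 6, length 1


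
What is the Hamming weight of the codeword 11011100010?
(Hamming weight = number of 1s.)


Counting 1s in 11011100010

6


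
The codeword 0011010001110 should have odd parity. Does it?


Number of 1s: 6

No, parity error (6 ones)


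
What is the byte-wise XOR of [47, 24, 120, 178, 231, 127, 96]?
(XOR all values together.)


XOR chain: 47 ^ 24 ^ 120 ^ 178 ^ 231 ^ 127 ^ 96 = 5

5


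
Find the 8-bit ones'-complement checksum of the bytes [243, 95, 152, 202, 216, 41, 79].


Sum = 1028 mod 256 = 4
Complement = 251

251


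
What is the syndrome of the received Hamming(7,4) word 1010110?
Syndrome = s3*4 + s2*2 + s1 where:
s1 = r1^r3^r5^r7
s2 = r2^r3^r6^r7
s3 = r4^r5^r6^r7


s1=1, s2=0, s3=0

Syndrome = 1 (error at position 1)


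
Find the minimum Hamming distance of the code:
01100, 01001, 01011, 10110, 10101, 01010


Comparing all pairs, minimum distance: 1
Can detect 0 errors, correct 0 errors

1


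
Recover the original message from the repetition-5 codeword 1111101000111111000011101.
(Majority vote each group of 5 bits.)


Groups: 11111, 01000, 11111, 10000, 11101
Majority votes: 10101

10101


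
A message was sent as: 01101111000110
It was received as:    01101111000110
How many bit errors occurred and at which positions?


XOR: 00000000000000

0 errors (received matches sent)


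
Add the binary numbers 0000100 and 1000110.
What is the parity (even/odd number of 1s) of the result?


0000100 = 4
1000110 = 70
Sum = 74 = 1001010
1s count = 3

odd parity (3 ones in 1001010)


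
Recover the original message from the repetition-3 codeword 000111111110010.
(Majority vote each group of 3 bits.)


Groups: 000, 111, 111, 110, 010
Majority votes: 01110

01110


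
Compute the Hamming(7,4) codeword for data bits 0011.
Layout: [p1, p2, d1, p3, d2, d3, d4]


Parity bits: p1=1, p2=0, p3=0

1000011


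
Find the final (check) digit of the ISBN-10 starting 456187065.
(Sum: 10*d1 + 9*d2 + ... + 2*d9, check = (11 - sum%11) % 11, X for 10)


Weighted sum: 251
251 mod 11 = 9

Check digit: 2


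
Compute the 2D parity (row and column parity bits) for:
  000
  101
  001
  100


Row parities: 0011
Column parities: 000

Row P: 0011, Col P: 000, Corner: 0


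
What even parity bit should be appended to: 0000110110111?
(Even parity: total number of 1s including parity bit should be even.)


Number of 1s in data: 7
Parity bit: 1

1


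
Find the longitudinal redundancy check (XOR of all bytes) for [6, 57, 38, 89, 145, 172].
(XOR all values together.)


XOR chain: 6 ^ 57 ^ 38 ^ 89 ^ 145 ^ 172 = 125

125


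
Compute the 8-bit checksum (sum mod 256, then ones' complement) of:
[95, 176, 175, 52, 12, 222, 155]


Sum = 887 mod 256 = 119
Complement = 136

136


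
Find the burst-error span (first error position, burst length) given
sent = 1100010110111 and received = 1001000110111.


XOR: 0101010000000

Burst at position 1, length 5


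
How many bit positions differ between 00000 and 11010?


XOR: 11010
Count of 1s: 3

3


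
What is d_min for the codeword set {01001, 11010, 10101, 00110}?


Comparing all pairs, minimum distance: 3
Can detect 2 errors, correct 1 errors

3


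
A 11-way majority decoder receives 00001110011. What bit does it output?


Ones: 5 out of 11
Threshold: 6

0 (5/11 voted 1)


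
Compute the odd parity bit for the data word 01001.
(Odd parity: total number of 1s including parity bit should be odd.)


Number of 1s in data: 2
Parity bit: 1

1


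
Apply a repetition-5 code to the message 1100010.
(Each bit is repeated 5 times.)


Each bit -> 5 copies

11111111110000000000000001111100000


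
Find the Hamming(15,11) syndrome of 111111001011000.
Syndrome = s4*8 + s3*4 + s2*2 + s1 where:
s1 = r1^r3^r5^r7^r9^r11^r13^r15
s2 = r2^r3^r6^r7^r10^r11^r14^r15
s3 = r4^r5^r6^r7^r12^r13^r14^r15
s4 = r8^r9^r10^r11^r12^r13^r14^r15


s1=1, s2=0, s3=0, s4=1

Syndrome = 9 (error at position 9)


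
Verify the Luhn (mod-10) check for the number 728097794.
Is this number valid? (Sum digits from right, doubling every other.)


Luhn sum = 53
53 mod 10 = 3

Invalid (Luhn sum mod 10 = 3)


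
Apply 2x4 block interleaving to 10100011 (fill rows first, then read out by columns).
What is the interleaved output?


Matrix:
  1010
  0011
Read columns: 10001101

10001101


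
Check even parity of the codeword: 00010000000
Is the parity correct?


Number of 1s: 1

No, parity error (1 ones)


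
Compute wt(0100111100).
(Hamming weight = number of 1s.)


Counting 1s in 0100111100

5


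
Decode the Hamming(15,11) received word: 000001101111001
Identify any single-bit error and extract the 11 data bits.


Syndrome = 10: error at position 10

Data: 00111011001 (corrected bit 10)


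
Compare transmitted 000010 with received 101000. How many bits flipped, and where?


XOR: 101010

3 error(s) at position(s): 0, 2, 4


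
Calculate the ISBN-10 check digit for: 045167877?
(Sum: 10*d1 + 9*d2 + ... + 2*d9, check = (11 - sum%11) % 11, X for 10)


Weighted sum: 221
221 mod 11 = 1

Check digit: X


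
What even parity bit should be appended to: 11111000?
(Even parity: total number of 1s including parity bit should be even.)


Number of 1s in data: 5
Parity bit: 1

1


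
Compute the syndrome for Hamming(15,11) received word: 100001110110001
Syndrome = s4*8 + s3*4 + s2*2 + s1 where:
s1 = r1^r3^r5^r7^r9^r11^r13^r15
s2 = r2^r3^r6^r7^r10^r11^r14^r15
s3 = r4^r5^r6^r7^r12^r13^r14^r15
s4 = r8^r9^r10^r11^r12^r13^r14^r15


s1=0, s2=1, s3=1, s4=0

Syndrome = 6 (error at position 6)


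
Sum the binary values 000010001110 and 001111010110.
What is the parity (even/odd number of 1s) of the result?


000010001110 = 142
001111010110 = 982
Sum = 1124 = 10001100100
1s count = 4

even parity (4 ones in 10001100100)


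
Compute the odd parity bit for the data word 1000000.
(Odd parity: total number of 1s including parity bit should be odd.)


Number of 1s in data: 1
Parity bit: 0

0


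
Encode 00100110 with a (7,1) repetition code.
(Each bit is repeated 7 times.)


Each bit -> 7 copies

00000000000000111111100000000000000111111111111110000000


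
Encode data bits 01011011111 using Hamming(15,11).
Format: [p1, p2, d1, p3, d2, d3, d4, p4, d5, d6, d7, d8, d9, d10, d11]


Parity bits: p1=0, p2=0, p3=0, p4=0

000010101011111


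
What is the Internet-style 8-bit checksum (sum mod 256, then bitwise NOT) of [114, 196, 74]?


Sum = 384 mod 256 = 128
Complement = 127

127


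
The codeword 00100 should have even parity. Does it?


Number of 1s: 1

No, parity error (1 ones)


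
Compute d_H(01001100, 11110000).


XOR: 10111100
Count of 1s: 5

5


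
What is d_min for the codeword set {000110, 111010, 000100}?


Comparing all pairs, minimum distance: 1
Can detect 0 errors, correct 0 errors

1


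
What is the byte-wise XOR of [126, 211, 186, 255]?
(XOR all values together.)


XOR chain: 126 ^ 211 ^ 186 ^ 255 = 232

232


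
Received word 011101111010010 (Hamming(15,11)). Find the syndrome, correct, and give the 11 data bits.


Syndrome = 0: no error detected

Data: 10111010010 (no errors)


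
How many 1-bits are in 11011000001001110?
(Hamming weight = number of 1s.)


Counting 1s in 11011000001001110

8


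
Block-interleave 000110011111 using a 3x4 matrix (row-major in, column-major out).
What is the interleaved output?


Matrix:
  0001
  1001
  1111
Read columns: 011001001111

011001001111


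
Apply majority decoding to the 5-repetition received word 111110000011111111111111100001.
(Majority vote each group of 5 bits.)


Groups: 11111, 00000, 11111, 11111, 11111, 00001
Majority votes: 101110

101110


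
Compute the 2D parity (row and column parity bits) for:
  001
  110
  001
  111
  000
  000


Row parities: 101100
Column parities: 001

Row P: 101100, Col P: 001, Corner: 1


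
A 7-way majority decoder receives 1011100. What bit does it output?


Ones: 4 out of 7
Threshold: 4

1 (4/7 voted 1)


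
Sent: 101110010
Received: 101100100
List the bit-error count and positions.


XOR: 000010110

3 error(s) at position(s): 4, 6, 7


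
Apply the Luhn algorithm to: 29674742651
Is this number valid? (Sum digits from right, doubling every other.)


Luhn sum = 47
47 mod 10 = 7

Invalid (Luhn sum mod 10 = 7)


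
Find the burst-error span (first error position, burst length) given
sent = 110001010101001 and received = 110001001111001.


XOR: 000000011010000

Burst at position 7, length 4


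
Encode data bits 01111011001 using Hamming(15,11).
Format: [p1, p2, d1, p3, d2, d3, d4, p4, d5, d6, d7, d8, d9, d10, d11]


Parity bits: p1=1, p2=0, p3=1, p4=0

100111101011001


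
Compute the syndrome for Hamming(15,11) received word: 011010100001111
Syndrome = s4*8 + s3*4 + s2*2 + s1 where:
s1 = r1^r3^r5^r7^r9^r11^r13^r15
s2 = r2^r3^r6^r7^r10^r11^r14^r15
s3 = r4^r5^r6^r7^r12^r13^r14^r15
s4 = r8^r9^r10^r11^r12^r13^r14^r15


s1=1, s2=1, s3=0, s4=0

Syndrome = 3 (error at position 3)


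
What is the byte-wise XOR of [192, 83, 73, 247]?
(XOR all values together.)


XOR chain: 192 ^ 83 ^ 73 ^ 247 = 45

45


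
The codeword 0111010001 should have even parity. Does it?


Number of 1s: 5

No, parity error (5 ones)


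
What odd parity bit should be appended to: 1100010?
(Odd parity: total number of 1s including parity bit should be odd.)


Number of 1s in data: 3
Parity bit: 0

0


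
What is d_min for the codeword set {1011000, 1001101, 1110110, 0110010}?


Comparing all pairs, minimum distance: 2
Can detect 1 errors, correct 0 errors

2


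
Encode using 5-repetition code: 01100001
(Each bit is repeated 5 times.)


Each bit -> 5 copies

0000011111111110000000000000000000011111


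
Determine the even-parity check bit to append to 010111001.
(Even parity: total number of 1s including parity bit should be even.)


Number of 1s in data: 5
Parity bit: 1

1


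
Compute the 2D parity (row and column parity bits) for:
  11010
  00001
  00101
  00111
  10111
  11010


Row parities: 110101
Column parities: 10100

Row P: 110101, Col P: 10100, Corner: 0


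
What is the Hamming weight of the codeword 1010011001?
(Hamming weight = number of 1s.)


Counting 1s in 1010011001

5


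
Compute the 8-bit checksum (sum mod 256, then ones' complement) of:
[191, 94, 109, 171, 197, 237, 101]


Sum = 1100 mod 256 = 76
Complement = 179

179


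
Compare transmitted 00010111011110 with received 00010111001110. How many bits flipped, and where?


XOR: 00000000010000

1 error(s) at position(s): 9


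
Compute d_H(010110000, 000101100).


XOR: 010011100
Count of 1s: 4

4


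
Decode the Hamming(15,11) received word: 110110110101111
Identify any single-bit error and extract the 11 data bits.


Syndrome = 7: error at position 7

Data: 01000101111 (corrected bit 7)


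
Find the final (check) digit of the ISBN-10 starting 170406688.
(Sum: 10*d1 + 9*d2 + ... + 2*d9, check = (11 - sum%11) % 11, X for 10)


Weighted sum: 195
195 mod 11 = 8

Check digit: 3


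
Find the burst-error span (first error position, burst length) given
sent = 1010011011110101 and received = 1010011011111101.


XOR: 0000000000001000

Burst at position 12, length 1


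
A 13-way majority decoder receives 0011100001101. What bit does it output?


Ones: 6 out of 13
Threshold: 7

0 (6/13 voted 1)


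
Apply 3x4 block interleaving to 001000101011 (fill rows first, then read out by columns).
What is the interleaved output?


Matrix:
  0010
  0010
  1011
Read columns: 001000111001

001000111001


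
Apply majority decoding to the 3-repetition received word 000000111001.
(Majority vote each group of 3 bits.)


Groups: 000, 000, 111, 001
Majority votes: 0010

0010


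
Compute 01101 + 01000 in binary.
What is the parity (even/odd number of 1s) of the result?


01101 = 13
01000 = 8
Sum = 21 = 10101
1s count = 3

odd parity (3 ones in 10101)


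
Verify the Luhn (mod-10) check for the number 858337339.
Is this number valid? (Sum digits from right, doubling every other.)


Luhn sum = 49
49 mod 10 = 9

Invalid (Luhn sum mod 10 = 9)


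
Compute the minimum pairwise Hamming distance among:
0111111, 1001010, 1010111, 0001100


Comparing all pairs, minimum distance: 3
Can detect 2 errors, correct 1 errors

3


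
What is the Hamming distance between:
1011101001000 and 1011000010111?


XOR: 0000101011111
Count of 1s: 7

7


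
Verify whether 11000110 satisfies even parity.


Number of 1s: 4

Yes, parity is correct (4 ones)


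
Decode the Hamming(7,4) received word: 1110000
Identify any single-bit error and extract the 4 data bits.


Syndrome = 0: no error detected

Data: 1000 (no errors)


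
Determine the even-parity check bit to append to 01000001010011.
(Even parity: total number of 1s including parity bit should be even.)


Number of 1s in data: 5
Parity bit: 1

1


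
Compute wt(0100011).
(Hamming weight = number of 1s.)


Counting 1s in 0100011

3


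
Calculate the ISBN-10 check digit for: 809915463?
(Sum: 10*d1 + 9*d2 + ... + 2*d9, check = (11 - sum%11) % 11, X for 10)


Weighted sum: 286
286 mod 11 = 0

Check digit: 0


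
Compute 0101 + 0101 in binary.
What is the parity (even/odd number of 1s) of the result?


0101 = 5
0101 = 5
Sum = 10 = 1010
1s count = 2

even parity (2 ones in 1010)


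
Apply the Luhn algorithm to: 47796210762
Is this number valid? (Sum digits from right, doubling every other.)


Luhn sum = 48
48 mod 10 = 8

Invalid (Luhn sum mod 10 = 8)


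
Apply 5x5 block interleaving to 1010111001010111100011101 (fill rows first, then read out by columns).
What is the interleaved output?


Matrix:
  10101
  11001
  01011
  11000
  11101
Read columns: 1101101111100010010011101

1101101111100010010011101


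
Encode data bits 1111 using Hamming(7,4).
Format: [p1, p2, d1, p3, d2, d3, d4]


Parity bits: p1=1, p2=1, p3=1

1111111


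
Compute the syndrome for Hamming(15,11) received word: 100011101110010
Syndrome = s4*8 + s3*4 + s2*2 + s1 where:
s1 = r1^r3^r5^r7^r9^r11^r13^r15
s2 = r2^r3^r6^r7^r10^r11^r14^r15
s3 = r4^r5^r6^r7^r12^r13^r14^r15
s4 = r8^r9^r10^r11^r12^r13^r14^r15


s1=1, s2=1, s3=0, s4=0

Syndrome = 3 (error at position 3)


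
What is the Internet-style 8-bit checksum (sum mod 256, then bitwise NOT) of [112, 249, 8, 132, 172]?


Sum = 673 mod 256 = 161
Complement = 94

94


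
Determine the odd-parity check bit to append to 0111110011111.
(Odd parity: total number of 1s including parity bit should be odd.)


Number of 1s in data: 10
Parity bit: 1

1


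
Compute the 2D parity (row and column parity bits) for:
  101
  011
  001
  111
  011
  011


Row parities: 001100
Column parities: 000

Row P: 001100, Col P: 000, Corner: 0


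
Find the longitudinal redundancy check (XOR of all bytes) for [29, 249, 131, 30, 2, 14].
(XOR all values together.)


XOR chain: 29 ^ 249 ^ 131 ^ 30 ^ 2 ^ 14 = 117

117


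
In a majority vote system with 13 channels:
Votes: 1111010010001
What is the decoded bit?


Ones: 7 out of 13
Threshold: 7

1 (7/13 voted 1)


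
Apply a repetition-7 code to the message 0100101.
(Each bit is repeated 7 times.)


Each bit -> 7 copies

0000000111111100000000000000111111100000001111111


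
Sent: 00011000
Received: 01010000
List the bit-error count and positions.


XOR: 01001000

2 error(s) at position(s): 1, 4


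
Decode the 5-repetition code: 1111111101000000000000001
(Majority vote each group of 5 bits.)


Groups: 11111, 11101, 00000, 00000, 00001
Majority votes: 11000

11000


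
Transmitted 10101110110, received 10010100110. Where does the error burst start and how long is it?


XOR: 00111010000

Burst at position 2, length 5


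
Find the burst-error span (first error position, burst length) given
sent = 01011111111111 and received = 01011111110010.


XOR: 00000000001101

Burst at position 10, length 4


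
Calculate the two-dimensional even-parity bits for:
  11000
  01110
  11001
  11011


Row parities: 0110
Column parities: 10100

Row P: 0110, Col P: 10100, Corner: 0


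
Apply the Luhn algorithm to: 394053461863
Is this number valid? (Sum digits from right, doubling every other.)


Luhn sum = 57
57 mod 10 = 7

Invalid (Luhn sum mod 10 = 7)


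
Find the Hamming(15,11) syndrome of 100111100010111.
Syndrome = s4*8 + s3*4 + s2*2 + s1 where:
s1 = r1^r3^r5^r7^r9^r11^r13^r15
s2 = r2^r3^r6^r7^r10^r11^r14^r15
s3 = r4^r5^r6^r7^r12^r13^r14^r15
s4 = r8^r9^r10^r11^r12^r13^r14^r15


s1=0, s2=1, s3=1, s4=0

Syndrome = 6 (error at position 6)


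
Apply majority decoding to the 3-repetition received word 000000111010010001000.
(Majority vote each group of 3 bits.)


Groups: 000, 000, 111, 010, 010, 001, 000
Majority votes: 0010000

0010000


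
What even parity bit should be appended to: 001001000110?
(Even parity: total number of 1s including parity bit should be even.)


Number of 1s in data: 4
Parity bit: 0

0


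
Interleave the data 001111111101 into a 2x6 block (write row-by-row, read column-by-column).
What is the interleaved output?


Matrix:
  001111
  111101
Read columns: 010111111011

010111111011


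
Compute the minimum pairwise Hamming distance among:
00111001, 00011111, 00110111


Comparing all pairs, minimum distance: 2
Can detect 1 errors, correct 0 errors

2


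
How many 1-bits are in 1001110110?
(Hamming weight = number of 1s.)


Counting 1s in 1001110110

6


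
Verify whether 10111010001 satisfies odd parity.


Number of 1s: 6

No, parity error (6 ones)


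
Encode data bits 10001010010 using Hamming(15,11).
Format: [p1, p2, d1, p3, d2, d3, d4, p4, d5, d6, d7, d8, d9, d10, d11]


Parity bits: p1=1, p2=1, p3=1, p4=1

111100011010010


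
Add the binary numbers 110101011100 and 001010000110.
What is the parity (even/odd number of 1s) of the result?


110101011100 = 3420
001010000110 = 646
Sum = 4066 = 111111100010
1s count = 8

even parity (8 ones in 111111100010)


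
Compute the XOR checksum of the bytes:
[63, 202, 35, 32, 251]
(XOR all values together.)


XOR chain: 63 ^ 202 ^ 35 ^ 32 ^ 251 = 13

13


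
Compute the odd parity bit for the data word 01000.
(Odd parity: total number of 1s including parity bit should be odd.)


Number of 1s in data: 1
Parity bit: 0

0


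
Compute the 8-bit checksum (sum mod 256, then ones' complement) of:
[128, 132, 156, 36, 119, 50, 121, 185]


Sum = 927 mod 256 = 159
Complement = 96

96


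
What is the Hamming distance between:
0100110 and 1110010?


XOR: 1010100
Count of 1s: 3

3


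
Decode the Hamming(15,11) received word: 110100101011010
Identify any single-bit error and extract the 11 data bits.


Syndrome = 0: no error detected

Data: 00011011010 (no errors)


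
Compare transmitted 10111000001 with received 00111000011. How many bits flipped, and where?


XOR: 10000000010

2 error(s) at position(s): 0, 9


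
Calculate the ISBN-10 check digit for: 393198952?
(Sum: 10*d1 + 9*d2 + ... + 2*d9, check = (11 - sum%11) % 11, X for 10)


Weighted sum: 291
291 mod 11 = 5

Check digit: 6


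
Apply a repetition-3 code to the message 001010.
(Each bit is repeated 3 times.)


Each bit -> 3 copies

000000111000111000


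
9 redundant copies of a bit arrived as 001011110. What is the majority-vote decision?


Ones: 5 out of 9
Threshold: 5

1 (5/9 voted 1)


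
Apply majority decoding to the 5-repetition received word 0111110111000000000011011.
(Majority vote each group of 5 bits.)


Groups: 01111, 10111, 00000, 00000, 11011
Majority votes: 11001

11001


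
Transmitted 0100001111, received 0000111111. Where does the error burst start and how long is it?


XOR: 0100110000

Burst at position 1, length 5


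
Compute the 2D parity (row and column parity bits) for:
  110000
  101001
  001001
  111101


Row parities: 0101
Column parities: 101101

Row P: 0101, Col P: 101101, Corner: 0


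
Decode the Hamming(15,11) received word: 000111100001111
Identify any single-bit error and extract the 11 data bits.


Syndrome = 0: no error detected

Data: 01110001111 (no errors)


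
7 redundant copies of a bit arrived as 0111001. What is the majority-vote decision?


Ones: 4 out of 7
Threshold: 4

1 (4/7 voted 1)


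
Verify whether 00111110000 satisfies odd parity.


Number of 1s: 5

Yes, parity is correct (5 ones)


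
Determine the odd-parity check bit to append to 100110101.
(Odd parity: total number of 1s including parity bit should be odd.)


Number of 1s in data: 5
Parity bit: 0

0


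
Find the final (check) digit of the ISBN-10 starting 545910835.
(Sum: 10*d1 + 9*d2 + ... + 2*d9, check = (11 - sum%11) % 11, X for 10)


Weighted sum: 246
246 mod 11 = 4

Check digit: 7


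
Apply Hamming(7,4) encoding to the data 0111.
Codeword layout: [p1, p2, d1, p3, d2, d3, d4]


Parity bits: p1=0, p2=0, p3=1

0001111


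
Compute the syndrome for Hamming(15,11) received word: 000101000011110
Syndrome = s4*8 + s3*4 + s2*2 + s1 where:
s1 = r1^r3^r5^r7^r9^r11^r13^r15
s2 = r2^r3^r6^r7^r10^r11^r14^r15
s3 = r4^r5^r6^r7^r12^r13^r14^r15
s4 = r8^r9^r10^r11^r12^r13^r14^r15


s1=0, s2=1, s3=1, s4=0

Syndrome = 6 (error at position 6)


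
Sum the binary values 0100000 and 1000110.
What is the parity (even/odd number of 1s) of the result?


0100000 = 32
1000110 = 70
Sum = 102 = 1100110
1s count = 4

even parity (4 ones in 1100110)


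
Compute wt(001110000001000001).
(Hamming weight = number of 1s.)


Counting 1s in 001110000001000001

5


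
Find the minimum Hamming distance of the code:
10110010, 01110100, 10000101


Comparing all pairs, minimum distance: 4
Can detect 3 errors, correct 1 errors

4


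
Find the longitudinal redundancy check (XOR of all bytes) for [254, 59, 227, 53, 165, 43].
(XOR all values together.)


XOR chain: 254 ^ 59 ^ 227 ^ 53 ^ 165 ^ 43 = 157

157


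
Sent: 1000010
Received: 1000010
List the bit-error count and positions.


XOR: 0000000

0 errors (received matches sent)


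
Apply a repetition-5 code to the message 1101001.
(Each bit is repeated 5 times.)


Each bit -> 5 copies

11111111110000011111000000000011111


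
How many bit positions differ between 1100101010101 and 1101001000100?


XOR: 0001100010001
Count of 1s: 4

4


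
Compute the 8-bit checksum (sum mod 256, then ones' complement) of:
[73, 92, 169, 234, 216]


Sum = 784 mod 256 = 16
Complement = 239

239


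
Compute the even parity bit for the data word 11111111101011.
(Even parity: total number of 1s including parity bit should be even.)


Number of 1s in data: 12
Parity bit: 0

0


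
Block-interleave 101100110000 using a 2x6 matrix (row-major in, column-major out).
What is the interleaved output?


Matrix:
  101100
  110000
Read columns: 110110100000

110110100000


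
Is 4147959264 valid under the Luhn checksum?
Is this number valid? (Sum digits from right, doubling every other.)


Luhn sum = 56
56 mod 10 = 6

Invalid (Luhn sum mod 10 = 6)


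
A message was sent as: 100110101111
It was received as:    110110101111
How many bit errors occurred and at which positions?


XOR: 010000000000

1 error(s) at position(s): 1


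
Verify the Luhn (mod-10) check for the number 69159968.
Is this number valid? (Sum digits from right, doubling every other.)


Luhn sum = 48
48 mod 10 = 8

Invalid (Luhn sum mod 10 = 8)


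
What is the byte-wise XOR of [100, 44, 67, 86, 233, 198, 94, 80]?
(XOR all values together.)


XOR chain: 100 ^ 44 ^ 67 ^ 86 ^ 233 ^ 198 ^ 94 ^ 80 = 124

124


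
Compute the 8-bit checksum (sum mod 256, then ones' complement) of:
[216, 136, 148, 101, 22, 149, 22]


Sum = 794 mod 256 = 26
Complement = 229

229


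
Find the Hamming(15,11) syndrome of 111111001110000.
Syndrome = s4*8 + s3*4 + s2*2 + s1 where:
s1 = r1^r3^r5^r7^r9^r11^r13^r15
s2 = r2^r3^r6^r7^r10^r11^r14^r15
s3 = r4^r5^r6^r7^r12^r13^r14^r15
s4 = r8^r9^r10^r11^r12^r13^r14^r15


s1=1, s2=1, s3=1, s4=1

Syndrome = 15 (error at position 15)


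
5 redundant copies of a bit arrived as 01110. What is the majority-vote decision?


Ones: 3 out of 5
Threshold: 3

1 (3/5 voted 1)


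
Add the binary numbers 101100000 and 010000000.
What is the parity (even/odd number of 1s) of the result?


101100000 = 352
010000000 = 128
Sum = 480 = 111100000
1s count = 4

even parity (4 ones in 111100000)


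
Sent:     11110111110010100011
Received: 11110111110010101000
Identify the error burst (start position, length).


XOR: 00000000000000001011

Burst at position 16, length 4


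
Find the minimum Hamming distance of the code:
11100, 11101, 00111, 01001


Comparing all pairs, minimum distance: 1
Can detect 0 errors, correct 0 errors

1


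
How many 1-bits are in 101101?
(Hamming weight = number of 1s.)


Counting 1s in 101101

4


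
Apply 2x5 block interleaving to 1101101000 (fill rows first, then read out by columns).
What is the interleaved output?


Matrix:
  11011
  01000
Read columns: 1011001010

1011001010


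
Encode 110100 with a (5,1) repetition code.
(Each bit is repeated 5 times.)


Each bit -> 5 copies

111111111100000111110000000000


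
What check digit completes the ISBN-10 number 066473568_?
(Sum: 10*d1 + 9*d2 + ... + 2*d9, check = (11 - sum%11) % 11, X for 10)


Weighted sum: 241
241 mod 11 = 10

Check digit: 1


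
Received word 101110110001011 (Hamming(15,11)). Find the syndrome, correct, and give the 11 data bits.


Syndrome = 1: error at position 1

Data: 11010001011 (corrected bit 1)


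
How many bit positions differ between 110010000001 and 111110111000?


XOR: 001100111001
Count of 1s: 6

6


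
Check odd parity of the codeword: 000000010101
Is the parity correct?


Number of 1s: 3

Yes, parity is correct (3 ones)


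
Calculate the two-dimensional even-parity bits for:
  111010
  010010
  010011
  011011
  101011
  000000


Row parities: 001000
Column parities: 001011

Row P: 001000, Col P: 001011, Corner: 1


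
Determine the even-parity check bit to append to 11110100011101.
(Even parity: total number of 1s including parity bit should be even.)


Number of 1s in data: 9
Parity bit: 1

1


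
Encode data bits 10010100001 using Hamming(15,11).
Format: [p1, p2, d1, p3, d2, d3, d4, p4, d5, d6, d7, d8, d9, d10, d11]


Parity bits: p1=1, p2=0, p3=0, p4=0

101000100100001


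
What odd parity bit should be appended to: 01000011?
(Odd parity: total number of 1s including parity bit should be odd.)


Number of 1s in data: 3
Parity bit: 0

0


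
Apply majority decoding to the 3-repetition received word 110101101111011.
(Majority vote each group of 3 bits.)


Groups: 110, 101, 101, 111, 011
Majority votes: 11111

11111


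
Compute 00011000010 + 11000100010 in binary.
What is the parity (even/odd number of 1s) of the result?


00011000010 = 194
11000100010 = 1570
Sum = 1764 = 11011100100
1s count = 6

even parity (6 ones in 11011100100)


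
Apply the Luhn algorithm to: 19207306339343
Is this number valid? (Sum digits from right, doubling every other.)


Luhn sum = 61
61 mod 10 = 1

Invalid (Luhn sum mod 10 = 1)


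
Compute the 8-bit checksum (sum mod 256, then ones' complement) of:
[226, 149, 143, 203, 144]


Sum = 865 mod 256 = 97
Complement = 158

158


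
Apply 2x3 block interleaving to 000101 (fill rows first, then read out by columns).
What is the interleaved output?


Matrix:
  000
  101
Read columns: 010001

010001


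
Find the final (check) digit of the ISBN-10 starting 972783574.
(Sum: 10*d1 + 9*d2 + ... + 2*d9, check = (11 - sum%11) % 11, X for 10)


Weighted sum: 330
330 mod 11 = 0

Check digit: 0


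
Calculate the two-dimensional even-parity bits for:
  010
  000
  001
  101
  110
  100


Row parities: 101001
Column parities: 100

Row P: 101001, Col P: 100, Corner: 1


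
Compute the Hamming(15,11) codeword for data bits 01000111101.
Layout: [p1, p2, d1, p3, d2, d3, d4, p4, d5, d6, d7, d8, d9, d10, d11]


Parity bits: p1=0, p2=1, p3=0, p4=1

010010010111101


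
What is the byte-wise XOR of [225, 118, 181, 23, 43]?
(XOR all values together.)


XOR chain: 225 ^ 118 ^ 181 ^ 23 ^ 43 = 30

30


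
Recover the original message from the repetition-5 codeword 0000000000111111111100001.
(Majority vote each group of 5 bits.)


Groups: 00000, 00000, 11111, 11111, 00001
Majority votes: 00110

00110


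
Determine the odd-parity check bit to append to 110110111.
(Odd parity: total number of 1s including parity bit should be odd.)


Number of 1s in data: 7
Parity bit: 0

0


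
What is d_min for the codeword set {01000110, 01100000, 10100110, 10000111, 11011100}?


Comparing all pairs, minimum distance: 2
Can detect 1 errors, correct 0 errors

2


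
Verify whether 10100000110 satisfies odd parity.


Number of 1s: 4

No, parity error (4 ones)


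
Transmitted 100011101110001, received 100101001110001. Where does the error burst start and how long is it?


XOR: 000110100000000

Burst at position 3, length 4


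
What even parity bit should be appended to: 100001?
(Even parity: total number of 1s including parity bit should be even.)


Number of 1s in data: 2
Parity bit: 0

0


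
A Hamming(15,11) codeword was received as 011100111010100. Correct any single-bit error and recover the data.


Syndrome = 5: error at position 5

Data: 11011010100 (corrected bit 5)


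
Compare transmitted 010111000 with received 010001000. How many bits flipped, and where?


XOR: 000110000

2 error(s) at position(s): 3, 4


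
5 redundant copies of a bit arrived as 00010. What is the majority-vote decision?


Ones: 1 out of 5
Threshold: 3

0 (1/5 voted 1)


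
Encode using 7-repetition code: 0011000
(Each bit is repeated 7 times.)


Each bit -> 7 copies

0000000000000011111111111111000000000000000000000


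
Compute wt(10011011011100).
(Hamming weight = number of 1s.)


Counting 1s in 10011011011100

8


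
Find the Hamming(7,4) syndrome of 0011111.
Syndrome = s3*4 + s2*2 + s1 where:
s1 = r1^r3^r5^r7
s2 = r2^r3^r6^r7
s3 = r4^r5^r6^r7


s1=1, s2=1, s3=0

Syndrome = 3 (error at position 3)


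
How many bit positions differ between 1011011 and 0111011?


XOR: 1100000
Count of 1s: 2

2


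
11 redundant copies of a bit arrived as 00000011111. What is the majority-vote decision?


Ones: 5 out of 11
Threshold: 6

0 (5/11 voted 1)


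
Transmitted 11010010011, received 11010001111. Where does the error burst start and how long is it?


XOR: 00000011100

Burst at position 6, length 3


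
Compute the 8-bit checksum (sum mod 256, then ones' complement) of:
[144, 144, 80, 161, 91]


Sum = 620 mod 256 = 108
Complement = 147

147


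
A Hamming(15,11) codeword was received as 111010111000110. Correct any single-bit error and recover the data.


Syndrome = 0: no error detected

Data: 11011000110 (no errors)


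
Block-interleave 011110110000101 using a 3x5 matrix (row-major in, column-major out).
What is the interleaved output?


Matrix:
  01111
  01100
  00101
Read columns: 000110111100101

000110111100101


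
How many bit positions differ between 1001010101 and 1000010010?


XOR: 0001000111
Count of 1s: 4

4


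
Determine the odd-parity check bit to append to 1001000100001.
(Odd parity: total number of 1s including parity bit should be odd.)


Number of 1s in data: 4
Parity bit: 1

1


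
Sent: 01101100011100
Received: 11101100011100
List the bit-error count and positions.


XOR: 10000000000000

1 error(s) at position(s): 0


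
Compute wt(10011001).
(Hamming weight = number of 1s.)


Counting 1s in 10011001

4


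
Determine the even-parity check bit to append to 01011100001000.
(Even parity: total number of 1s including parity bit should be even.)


Number of 1s in data: 5
Parity bit: 1

1


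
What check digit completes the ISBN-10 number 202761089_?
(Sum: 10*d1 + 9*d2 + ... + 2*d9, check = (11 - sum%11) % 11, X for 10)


Weighted sum: 168
168 mod 11 = 3

Check digit: 8


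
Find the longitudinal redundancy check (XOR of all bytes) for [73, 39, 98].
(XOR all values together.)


XOR chain: 73 ^ 39 ^ 98 = 12

12


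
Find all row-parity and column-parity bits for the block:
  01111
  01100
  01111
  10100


Row parities: 0000
Column parities: 11000

Row P: 0000, Col P: 11000, Corner: 0


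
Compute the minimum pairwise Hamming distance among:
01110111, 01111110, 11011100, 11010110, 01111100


Comparing all pairs, minimum distance: 1
Can detect 0 errors, correct 0 errors

1


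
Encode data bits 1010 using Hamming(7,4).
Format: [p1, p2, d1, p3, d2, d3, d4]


Parity bits: p1=1, p2=0, p3=1

1011010


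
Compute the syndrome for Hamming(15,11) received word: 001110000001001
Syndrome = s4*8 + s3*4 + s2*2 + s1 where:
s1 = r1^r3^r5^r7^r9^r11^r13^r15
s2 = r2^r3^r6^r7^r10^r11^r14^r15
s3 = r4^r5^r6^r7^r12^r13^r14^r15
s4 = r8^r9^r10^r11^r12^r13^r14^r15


s1=1, s2=0, s3=0, s4=0

Syndrome = 1 (error at position 1)


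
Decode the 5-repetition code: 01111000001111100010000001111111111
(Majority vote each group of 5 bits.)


Groups: 01111, 00000, 11111, 00010, 00000, 11111, 11111
Majority votes: 1010011

1010011


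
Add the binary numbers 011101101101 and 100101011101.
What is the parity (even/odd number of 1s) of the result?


011101101101 = 1901
100101011101 = 2397
Sum = 4298 = 1000011001010
1s count = 5

odd parity (5 ones in 1000011001010)
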